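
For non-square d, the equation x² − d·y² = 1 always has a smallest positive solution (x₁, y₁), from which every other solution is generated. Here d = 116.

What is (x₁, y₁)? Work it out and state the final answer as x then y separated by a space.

d=116: √d = [10; 1,3,2,1,4,1,2,3,1,20] (ℓ=10, even), read p_9/q_9
step 0: (10, 1)  from 10·(1,0) + (0,1)
step 1: (11, 1)  from 1·(10,1) + (1,0)
step 2: (43, 4)  from 3·(11,1) + (10,1)
step 3: (97, 9)  from 2·(43,4) + (11,1)
…
step 5: (657, 61)  from 4·(140,13) + (97,9)
step 6: (797, 74)  from 1·(657,61) + (140,13)
step 7: (2251, 209)  from 2·(797,74) + (657,61)
step 8: (7550, 701)  from 3·(2251,209) + (797,74)
step 9: (9801, 910)  from 1·(7550,701) + (2251,209)
fundamental: x₁=9801, y₁=910  (since 96059601 − 116·828100 = 1)

9801 910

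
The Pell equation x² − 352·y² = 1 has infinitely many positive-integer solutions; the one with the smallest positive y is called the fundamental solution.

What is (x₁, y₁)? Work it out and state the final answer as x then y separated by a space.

77617 4137

d=352: √d = [18; 1,3,5,9,5,3,1,36] (ℓ=8, even), read p_7/q_7
k=0  a_k=18  p_k/q_k = 18/1
k=1  a_k=1  p_k/q_k = 19/1
k=2  a_k=3  p_k/q_k = 75/4
k=3  a_k=5  p_k/q_k = 394/21
k=4  a_k=9  p_k/q_k = 3621/193
k=5  a_k=5  p_k/q_k = 18499/986
k=6  a_k=3  p_k/q_k = 59118/3151
k=7  a_k=1  p_k/q_k = 77617/4137
fundamental: x₁=77617, y₁=4137  (since 6024398689 − 352·17114769 = 1)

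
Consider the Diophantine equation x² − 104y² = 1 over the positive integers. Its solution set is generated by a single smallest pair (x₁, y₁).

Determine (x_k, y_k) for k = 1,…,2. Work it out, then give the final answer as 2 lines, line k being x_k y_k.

51 5
5201 510

d=104: √d = [10; 5,20] (ℓ=2, even), read p_1/q_1
k=0  a_k=10  p_k/q_k = 10/1
k=1  a_k=5  p_k/q_k = 51/5
→ (51, 5).  Check: 51²=2601, 104·5²=2600, difference 1.
(51+5√104)^2 = 5201 + 510√104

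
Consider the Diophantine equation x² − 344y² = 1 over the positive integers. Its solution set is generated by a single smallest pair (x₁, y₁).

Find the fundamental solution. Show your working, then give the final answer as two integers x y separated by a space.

10405 561

√344 = [18; 1,1,4,1,3,1,4,1,1,36, …], period ℓ=10 (even) → k=9
k=0  a_k=18  p_k/q_k = 18/1
k=1  a_k=1  p_k/q_k = 19/1
…
k=3  a_k=4  p_k/q_k = 167/9
k=4  a_k=1  p_k/q_k = 204/11
…
k=6  a_k=1  p_k/q_k = 983/53
…
k=8  a_k=1  p_k/q_k = 5694/307
k=9  a_k=1  p_k/q_k = 10405/561
fundamental: x₁=10405, y₁=561  (since 108264025 − 344·314721 = 1)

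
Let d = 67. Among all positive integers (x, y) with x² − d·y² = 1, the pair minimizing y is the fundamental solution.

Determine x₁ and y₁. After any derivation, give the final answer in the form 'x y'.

√67 = [8; 5,2,1,1,7,1,1,2,5,16, …], period ℓ=10 (even) → k=9
k=0  a_k=8  p_k/q_k = 8/1
k=1  a_k=5  p_k/q_k = 41/5
k=2  a_k=2  p_k/q_k = 90/11
k=3  a_k=1  p_k/q_k = 131/16
k=4  a_k=1  p_k/q_k = 221/27
k=5  a_k=7  p_k/q_k = 1678/205
k=6  a_k=1  p_k/q_k = 1899/232
k=7  a_k=1  p_k/q_k = 3577/437
k=8  a_k=2  p_k/q_k = 9053/1106
k=9  a_k=5  p_k/q_k = 48842/5967
fundamental: x₁=48842, y₁=5967  (since 2385540964 − 67·35605089 = 1)

48842 5967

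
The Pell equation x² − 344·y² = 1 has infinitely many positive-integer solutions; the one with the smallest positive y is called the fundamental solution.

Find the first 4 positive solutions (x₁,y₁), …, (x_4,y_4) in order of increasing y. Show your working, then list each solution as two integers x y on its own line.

10405 561
216528049 11674410
4505948689285 242944471539
93768792007492801 5055674441052180

√344 = [18; 1,1,4,1,3,1,4,1,1,36, …], period ℓ=10 (even) → k=9
step 0: (18, 1)  from 18·(1,0) + (0,1)
step 1: (19, 1)  from 1·(18,1) + (1,0)
step 2: (37, 2)  from 1·(19,1) + (18,1)
…
step 6: (983, 53)  from 1·(779,42) + (204,11)
step 7: (4711, 254)  from 4·(983,53) + (779,42)
step 8: (5694, 307)  from 1·(4711,254) + (983,53)
step 9: (10405, 561)  from 1·(5694,307) + (4711,254)
→ (10405, 561).  Check: 10405²=108264025, 344·561²=108264024, difference 1.
n=2: (10405,561)∘(10405,561) = (10405·10405+344·561·561, 10405·561+561·10405) = (216528049,11674410)
n=3: (216528049,11674410)∘(10405,561) = (10405·216528049+344·561·11674410, 10405·11674410+561·216528049) = (4505948689285,242944471539)
n=4: (4505948689285,242944471539)∘(10405,561) = (10405·4505948689285+344·561·242944471539, 10405·242944471539+561·4505948689285) = (93768792007492801,5055674441052180)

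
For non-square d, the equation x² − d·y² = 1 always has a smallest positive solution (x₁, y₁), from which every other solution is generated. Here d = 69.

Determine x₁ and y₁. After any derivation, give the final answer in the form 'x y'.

d=69: √d = [8; 3,3,1,4,1,3,3,16] (ℓ=8, even), read p_7/q_7
step 0: (8, 1)  from 8·(1,0) + (0,1)
…
step 2: (83, 10)  from 3·(25,3) + (8,1)
step 3: (108, 13)  from 1·(83,10) + (25,3)
…
step 6: (2384, 287)  from 3·(623,75) + (515,62)
step 7: (7775, 936)  from 3·(2384,287) + (623,75)
(x₁, y₁) = (7775, 936);  7775² − 69·936² = 1 ✓

7775 936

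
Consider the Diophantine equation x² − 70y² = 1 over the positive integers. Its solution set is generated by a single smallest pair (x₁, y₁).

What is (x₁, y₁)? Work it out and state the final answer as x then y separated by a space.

d=70: √d = [8; 2,1,2,1,2,16] (ℓ=6, even), read p_5/q_5
a_0=8:  p_0=8·1+0=8,  q_0=8·0+1=1
a_1=2:  p_1=2·8+1=17,  q_1=2·1+0=2
…
a_3=2:  p_3=2·25+17=67,  q_3=2·3+2=8
a_4=1:  p_4=1·67+25=92,  q_4=1·8+3=11
a_5=2:  p_5=2·92+67=251,  q_5=2·11+8=30
→ (251, 30).  Check: 251²=63001, 70·30²=63000, difference 1.

251 30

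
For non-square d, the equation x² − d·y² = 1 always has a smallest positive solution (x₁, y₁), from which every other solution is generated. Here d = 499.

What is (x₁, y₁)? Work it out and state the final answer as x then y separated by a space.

4490 201

[22; 2,1,21,1,2,44] for √499; ℓ=6 ⇒ convergent index 5
k=0  a_k=22  p_k/q_k = 22/1
k=1  a_k=2  p_k/q_k = 45/2
k=2  a_k=1  p_k/q_k = 67/3
k=3  a_k=21  p_k/q_k = 1452/65
k=4  a_k=1  p_k/q_k = 1519/68
k=5  a_k=2  p_k/q_k = 4490/201
(x₁, y₁) = (4490, 201);  4490² − 499·201² = 1 ✓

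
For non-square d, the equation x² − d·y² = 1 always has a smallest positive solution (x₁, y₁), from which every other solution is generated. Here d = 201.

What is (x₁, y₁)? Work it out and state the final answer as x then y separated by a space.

√201 → a₀=14, period (5,1,1,1,2,…,1,5,28); ℓ=14 even so k=13
step 0: (14, 1)  from 14·(1,0) + (0,1)
step 1: (71, 5)  from 5·(14,1) + (1,0)
step 2: (85, 6)  from 1·(71,5) + (14,1)
step 3: (156, 11)  from 1·(85,6) + (71,5)
step 4: (241, 17)  from 1·(156,11) + (85,6)
step 5: (638, 45)  from 2·(241,17) + (156,11)
step 6: (879, 62)  from 1·(638,45) + (241,17)
step 7: (7670, 541)  from 8·(879,62) + (638,45)
step 8: (8549, 603)  from 1·(7670,541) + (879,62)
step 9: (24768, 1747)  from 2·(8549,603) + (7670,541)
step 10: (33317, 2350)  from 1·(24768,1747) + (8549,603)
step 11: (58085, 4097)  from 1·(33317,2350) + (24768,1747)
step 12: (91402, 6447)  from 1·(58085,4097) + (33317,2350)
step 13: (515095, 36332)  from 5·(91402,6447) + (58085,4097)
fundamental: x₁=515095, y₁=36332  (since 265322859025 − 201·1320014224 = 1)

515095 36332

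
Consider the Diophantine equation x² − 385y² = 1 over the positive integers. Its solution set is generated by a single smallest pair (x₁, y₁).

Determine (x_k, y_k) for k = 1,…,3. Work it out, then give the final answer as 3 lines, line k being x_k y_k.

95831 4884
18367161121 936077208
3520286834677271 179410429834812

√385 = [19; 1,1,1,1,1,…,1,1,38, …], period ℓ=16 (even) → k=15
a_0=19:  p_0=19·1+0=19,  q_0=19·0+1=1
a_1=1:  p_1=1·19+1=20,  q_1=1·1+0=1
a_2=1:  p_2=1·20+19=39,  q_2=1·1+1=2
a_3=1:  p_3=1·39+20=59,  q_3=1·2+1=3
a_4=1:  p_4=1·59+39=98,  q_4=1·3+2=5
a_5=1:  p_5=1·98+59=157,  q_5=1·5+3=8
a_6=3:  p_6=3·157+98=569,  q_6=3·8+5=29
a_7=1:  p_7=1·569+157=726,  q_7=1·29+8=37
a_8=2:  p_8=2·726+569=2021,  q_8=2·37+29=103
a_9=1:  p_9=1·2021+726=2747,  q_9=1·103+37=140
…
a_11=1:  p_11=1·10262+2747=13009,  q_11=1·523+140=663
a_12=1:  p_12=1·13009+10262=23271,  q_12=1·663+523=1186
…
a_14=1:  p_14=1·36280+23271=59551,  q_14=1·1849+1186=3035
a_15=1:  p_15=1·59551+36280=95831,  q_15=1·3035+1849=4884
(x₁, y₁) = (95831, 4884);  95831² − 385·4884² = 1 ✓
(95831+4884√385)^2 = 18367161121 + 936077208√385
(95831+4884√385)^3 = 3520286834677271 + 179410429834812√385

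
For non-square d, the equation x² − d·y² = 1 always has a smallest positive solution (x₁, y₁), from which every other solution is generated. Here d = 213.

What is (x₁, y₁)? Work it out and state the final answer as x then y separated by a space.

194399 13320

[14; 1,1,2,6,1,8,1,6,2,1,1,28] for √213; ℓ=12 ⇒ convergent index 11
a_0=14:  p_0=14·1+0=14,  q_0=14·0+1=1
…
a_3=2:  p_3=2·29+15=73,  q_3=2·2+1=5
…
a_5=1:  p_5=1·467+73=540,  q_5=1·32+5=37
a_6=8:  p_6=8·540+467=4787,  q_6=8·37+32=328
…
a_8=6:  p_8=6·5327+4787=36749,  q_8=6·365+328=2518
a_9=2:  p_9=2·36749+5327=78825,  q_9=2·2518+365=5401
a_10=1:  p_10=1·78825+36749=115574,  q_10=1·5401+2518=7919
a_11=1:  p_11=1·115574+78825=194399,  q_11=1·7919+5401=13320
fundamental: x₁=194399, y₁=13320  (since 37790971201 − 213·177422400 = 1)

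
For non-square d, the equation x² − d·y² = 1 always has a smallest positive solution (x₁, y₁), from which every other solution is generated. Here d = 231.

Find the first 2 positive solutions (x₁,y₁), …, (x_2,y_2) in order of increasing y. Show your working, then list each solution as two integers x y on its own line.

76 5
11551 760

√231 = [15; 5,30, …], period ℓ=2 (even) → k=1
i=0: a=15 ⇒ p=15, q=1
i=1: a=5 ⇒ p=76, q=5
(x₁, y₁) = (76, 5);  76² − 231·5² = 1 ✓
k=2:  x_2 = 76·76+231·5·5 = 11551,  y_2 = 76·5+5·76 = 760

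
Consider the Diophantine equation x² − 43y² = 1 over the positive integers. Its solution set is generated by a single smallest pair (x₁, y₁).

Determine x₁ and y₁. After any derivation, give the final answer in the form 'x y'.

3482 531

√43 → a₀=6, period (1,1,3,1,5,1,3,1,1,12); ℓ=10 even so k=9
i=0: a=6 ⇒ p=6, q=1
i=1: a=1 ⇒ p=7, q=1
i=2: a=1 ⇒ p=13, q=2
…
i=4: a=1 ⇒ p=59, q=9
i=5: a=5 ⇒ p=341, q=52
i=6: a=1 ⇒ p=400, q=61
…
i=8: a=1 ⇒ p=1941, q=296
i=9: a=1 ⇒ p=3482, q=531
(x₁, y₁) = (3482, 531);  3482² − 43·531² = 1 ✓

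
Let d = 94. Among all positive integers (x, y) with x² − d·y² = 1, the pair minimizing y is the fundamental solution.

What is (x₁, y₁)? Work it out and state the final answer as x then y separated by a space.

2143295 221064

d=94: √d = [9; 1,2,3,1,1,…,2,1,18] (ℓ=16, even), read p_15/q_15
step 0: (9, 1)  from 9·(1,0) + (0,1)
step 1: (10, 1)  from 1·(9,1) + (1,0)
step 2: (29, 3)  from 2·(10,1) + (9,1)
step 3: (97, 10)  from 3·(29,3) + (10,1)
…
step 5: (223, 23)  from 1·(126,13) + (97,10)
step 6: (1241, 128)  from 5·(223,23) + (126,13)
step 7: (1464, 151)  from 1·(1241,128) + (223,23)
step 8: (12953, 1336)  from 8·(1464,151) + (1241,128)
…
step 10: (85038, 8771)  from 5·(14417,1487) + (12953,1336)
step 11: (99455, 10258)  from 1·(85038,8771) + (14417,1487)
step 12: (184493, 19029)  from 1·(99455,10258) + (85038,8771)
step 13: (652934, 67345)  from 3·(184493,19029) + (99455,10258)
step 14: (1490361, 153719)  from 2·(652934,67345) + (184493,19029)
step 15: (2143295, 221064)  from 1·(1490361,153719) + (652934,67345)
(x₁, y₁) = (2143295, 221064);  2143295² − 94·221064² = 1 ✓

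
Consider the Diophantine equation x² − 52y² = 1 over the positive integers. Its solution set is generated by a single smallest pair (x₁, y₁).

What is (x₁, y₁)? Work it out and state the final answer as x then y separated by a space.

649 90

√52 = [7; 4,1,2,1,4,14, …], period ℓ=6 (even) → k=5
step 0: (7, 1)  from 7·(1,0) + (0,1)
…
step 2: (36, 5)  from 1·(29,4) + (7,1)
…
step 4: (137, 19)  from 1·(101,14) + (36,5)
step 5: (649, 90)  from 4·(137,19) + (101,14)
(x₁, y₁) = (649, 90);  649² − 52·90² = 1 ✓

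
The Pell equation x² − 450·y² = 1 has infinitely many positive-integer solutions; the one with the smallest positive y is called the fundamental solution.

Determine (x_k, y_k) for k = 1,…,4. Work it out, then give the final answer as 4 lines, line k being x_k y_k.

19601 924
768398401 36222648
30122754096401 1420000245972
1180872205318713601 55666849606371696

[21; 4,1,2,4,2,1,4,42] for √450; ℓ=8 ⇒ convergent index 7
k=0  a_k=21  p_k/q_k = 21/1
…
k=2  a_k=1  p_k/q_k = 106/5
k=3  a_k=2  p_k/q_k = 297/14
k=4  a_k=4  p_k/q_k = 1294/61
…
k=6  a_k=1  p_k/q_k = 4179/197
k=7  a_k=4  p_k/q_k = 19601/924
(x₁, y₁) = (19601, 924);  19601² − 450·924² = 1 ✓
(x_2, y_2) = (19601·19601 + 450·924·924, 19601·924 + 924·19601) = (768398401, 36222648)
(x_3, y_3) = (19601·768398401 + 450·924·36222648, 19601·36222648 + 924·768398401) = (30122754096401, 1420000245972)
(x_4, y_4) = (19601·30122754096401 + 450·924·1420000245972, 19601·1420000245972 + 924·30122754096401) = (1180872205318713601, 55666849606371696)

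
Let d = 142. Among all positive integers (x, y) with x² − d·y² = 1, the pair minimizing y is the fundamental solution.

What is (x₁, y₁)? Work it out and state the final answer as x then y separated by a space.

143 12

d=142: √d = [11; 1,10,1,22] (ℓ=4, even), read p_3/q_3
step 0: (11, 1)  from 11·(1,0) + (0,1)
step 1: (12, 1)  from 1·(11,1) + (1,0)
step 2: (131, 11)  from 10·(12,1) + (11,1)
step 3: (143, 12)  from 1·(131,11) + (12,1)
(x₁, y₁) = (143, 12);  143² − 142·12² = 1 ✓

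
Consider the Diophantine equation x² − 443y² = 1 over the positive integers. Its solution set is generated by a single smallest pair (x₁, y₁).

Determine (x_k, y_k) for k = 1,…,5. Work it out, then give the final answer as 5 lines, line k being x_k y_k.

442 21
390727 18564
345402226 16410555
305335177057 14506912056
269915951116162 12824093846949

√443 = [21; 21,42, …], period ℓ=2 (even) → k=1
a_0=21:  p_0=21·1+0=21,  q_0=21·0+1=1
a_1=21:  p_1=21·21+1=442,  q_1=21·1+0=21
(x₁, y₁) = (442, 21);  442² − 443·21² = 1 ✓
k=2:  x_2 = 442·442+443·21·21 = 390727,  y_2 = 442·21+21·442 = 18564
k=3:  x_3 = 442·390727+443·21·18564 = 345402226,  y_3 = 442·18564+21·390727 = 16410555
k=4:  x_4 = 442·345402226+443·21·16410555 = 305335177057,  y_4 = 442·16410555+21·345402226 = 14506912056
k=5:  x_5 = 442·305335177057+443·21·14506912056 = 269915951116162,  y_5 = 442·14506912056+21·305335177057 = 12824093846949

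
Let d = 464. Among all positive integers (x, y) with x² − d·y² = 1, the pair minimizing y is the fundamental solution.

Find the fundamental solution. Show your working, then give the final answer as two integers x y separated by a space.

9801 455

d=464: √d = [21; 1,1,5,1,1,1,5,1,1,42] (ℓ=10, even), read p_9/q_9
i=0: a=21 ⇒ p=21, q=1
…
i=3: a=5 ⇒ p=237, q=11
i=4: a=1 ⇒ p=280, q=13
i=5: a=1 ⇒ p=517, q=24
i=6: a=1 ⇒ p=797, q=37
i=7: a=5 ⇒ p=4502, q=209
i=8: a=1 ⇒ p=5299, q=246
i=9: a=1 ⇒ p=9801, q=455
fundamental: x₁=9801, y₁=455  (since 96059601 − 464·207025 = 1)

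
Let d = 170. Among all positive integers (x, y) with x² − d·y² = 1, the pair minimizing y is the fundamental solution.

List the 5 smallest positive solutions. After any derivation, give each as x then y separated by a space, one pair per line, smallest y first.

√170 = [13; 26, …], period ℓ=1 (odd) → k=1
a_0=13:  p_0=13·1+0=13,  q_0=13·0+1=1
a_1=26:  p_1=26·13+1=339,  q_1=26·1+0=26
fundamental: x₁=339, y₁=26  (since 114921 − 170·676 = 1)
k=2:  x_2 = 339·339+170·26·26 = 229841,  y_2 = 339·26+26·339 = 17628
k=3:  x_3 = 339·229841+170·26·17628 = 155831859,  y_3 = 339·17628+26·229841 = 11951758
k=4:  x_4 = 339·155831859+170·26·11951758 = 105653770561,  y_4 = 339·11951758+26·155831859 = 8103274296
k=5:  x_5 = 339·105653770561+170·26·8103274296 = 71633100608499,  y_5 = 339·8103274296+26·105653770561 = 5494008020930

339 26
229841 17628
155831859 11951758
105653770561 8103274296
71633100608499 5494008020930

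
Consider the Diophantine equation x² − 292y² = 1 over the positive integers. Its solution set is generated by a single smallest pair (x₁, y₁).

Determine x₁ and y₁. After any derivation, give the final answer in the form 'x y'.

√292 → a₀=17, period (11,2,1,3,8,3,1,2,11,34); ℓ=10 even so k=9
step 0: (17, 1)  from 17·(1,0) + (0,1)
step 1: (188, 11)  from 11·(17,1) + (1,0)
step 2: (393, 23)  from 2·(188,11) + (17,1)
…
step 4: (2136, 125)  from 3·(581,34) + (393,23)
…
step 6: (55143, 3227)  from 3·(17669,1034) + (2136,125)
step 7: (72812, 4261)  from 1·(55143,3227) + (17669,1034)
step 8: (200767, 11749)  from 2·(72812,4261) + (55143,3227)
step 9: (2281249, 133500)  from 11·(200767,11749) + (72812,4261)
→ (2281249, 133500).  Check: 2281249²=5204097000001, 292·133500²=5204097000000, difference 1.

2281249 133500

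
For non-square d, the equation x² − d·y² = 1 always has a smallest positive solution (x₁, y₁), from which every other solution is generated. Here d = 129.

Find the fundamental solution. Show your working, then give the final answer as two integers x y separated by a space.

d=129: √d = [11; 2,1,3,1,6,1,3,1,2,22] (ℓ=10, even), read p_9/q_9
k=0  a_k=11  p_k/q_k = 11/1
k=1  a_k=2  p_k/q_k = 23/2
…
k=3  a_k=3  p_k/q_k = 125/11
…
k=5  a_k=6  p_k/q_k = 1079/95
k=6  a_k=1  p_k/q_k = 1238/109
k=7  a_k=3  p_k/q_k = 4793/422
k=8  a_k=1  p_k/q_k = 6031/531
k=9  a_k=2  p_k/q_k = 16855/1484
fundamental: x₁=16855, y₁=1484  (since 284091025 − 129·2202256 = 1)

16855 1484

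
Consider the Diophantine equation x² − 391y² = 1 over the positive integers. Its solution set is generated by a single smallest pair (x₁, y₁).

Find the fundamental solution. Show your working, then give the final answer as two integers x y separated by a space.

7338680 371133

√391 = [19; 1,3,2,2,1,…,3,1,38, …], period ℓ=16 (even) → k=15
i=0: a=19 ⇒ p=19, q=1
i=1: a=1 ⇒ p=20, q=1
i=2: a=3 ⇒ p=79, q=4
i=3: a=2 ⇒ p=178, q=9
i=4: a=2 ⇒ p=435, q=22
…
i=6: a=1 ⇒ p=1048, q=53
i=7: a=2 ⇒ p=2709, q=137
…
i=9: a=2 ⇒ p=107747, q=5449
i=10: a=1 ⇒ p=160266, q=8105
i=11: a=1 ⇒ p=268013, q=13554
i=12: a=2 ⇒ p=696292, q=35213
i=13: a=2 ⇒ p=1660597, q=83980
i=14: a=3 ⇒ p=5678083, q=287153
i=15: a=1 ⇒ p=7338680, q=371133
(x₁, y₁) = (7338680, 371133);  7338680² − 391·371133² = 1 ✓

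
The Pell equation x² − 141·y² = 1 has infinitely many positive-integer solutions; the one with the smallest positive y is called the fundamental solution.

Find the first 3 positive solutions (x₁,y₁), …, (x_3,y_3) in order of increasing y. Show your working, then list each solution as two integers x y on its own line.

√141 → a₀=11, period (1,6,1,22); ℓ=4 even so k=3
i=0: a=11 ⇒ p=11, q=1
…
i=2: a=6 ⇒ p=83, q=7
i=3: a=1 ⇒ p=95, q=8
(x₁, y₁) = (95, 8);  95² − 141·8² = 1 ✓
k=2:  x_2 = 95·95+141·8·8 = 18049,  y_2 = 95·8+8·95 = 1520
k=3:  x_3 = 95·18049+141·8·1520 = 3429215,  y_3 = 95·1520+8·18049 = 288792

95 8
18049 1520
3429215 288792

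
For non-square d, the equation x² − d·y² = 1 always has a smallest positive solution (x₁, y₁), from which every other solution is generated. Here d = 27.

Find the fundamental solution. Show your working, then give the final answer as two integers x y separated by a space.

[5; 5,10] for √27; ℓ=2 ⇒ convergent index 1
step 0: (5, 1)  from 5·(1,0) + (0,1)
step 1: (26, 5)  from 5·(5,1) + (1,0)
fundamental: x₁=26, y₁=5  (since 676 − 27·25 = 1)

26 5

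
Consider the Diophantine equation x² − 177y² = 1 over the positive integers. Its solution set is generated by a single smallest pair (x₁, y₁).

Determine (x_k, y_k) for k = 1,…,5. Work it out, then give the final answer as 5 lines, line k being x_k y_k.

d=177: √d = [13; 3,3,2,8,2,3,3,26] (ℓ=8, even), read p_7/q_7
i=0: a=13 ⇒ p=13, q=1
…
i=4: a=8 ⇒ p=2581, q=194
i=5: a=2 ⇒ p=5468, q=411
i=6: a=3 ⇒ p=18985, q=1427
i=7: a=3 ⇒ p=62423, q=4692
→ (62423, 4692).  Check: 62423²=3896630929, 177·4692²=3896630928, difference 1.
k=2:  x_2 = 62423·62423+177·4692·4692 = 7793261857,  y_2 = 62423·4692+4692·62423 = 585777432
k=3:  x_3 = 62423·7793261857+177·4692·585777432 = 972957569736599,  y_3 = 62423·585777432+4692·7793261857 = 73131969270780
k=4:  x_4 = 62423·972957569736599+177·4692·73131969270780 = 121469860743542176897,  y_4 = 62423·73131969270780+4692·972957569736599 = 9130233834994022448
k=5:  x_5 = 62423·121469860743542176897+177·4692·9130233834994022448 = 15165026233415309047146263,  y_5 = 62423·9130233834994022448+4692·121469860743542176897 = 1139873173290531757272228

62423 4692
7793261857 585777432
972957569736599 73131969270780
121469860743542176897 9130233834994022448
15165026233415309047146263 1139873173290531757272228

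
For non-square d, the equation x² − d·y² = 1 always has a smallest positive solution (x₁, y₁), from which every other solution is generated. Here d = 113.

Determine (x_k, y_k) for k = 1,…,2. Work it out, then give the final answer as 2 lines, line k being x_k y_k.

[10; 1,1,1,2,2,1,1,1,20] for √113; ℓ=9 ⇒ convergent index 17
i=0: a=10 ⇒ p=10, q=1
…
i=3: a=1 ⇒ p=32, q=3
i=4: a=2 ⇒ p=85, q=8
…
i=7: a=1 ⇒ p=489, q=46
…
i=9: a=20 ⇒ p=16009, q=1506
i=10: a=1 ⇒ p=16785, q=1579
i=11: a=1 ⇒ p=32794, q=3085
…
i=13: a=2 ⇒ p=131952, q=12413
…
i=15: a=1 ⇒ p=445435, q=41903
i=16: a=1 ⇒ p=758918, q=71393
i=17: a=1 ⇒ p=1204353, q=113296
→ (1204353, 113296).  Check: 1204353²=1450466148609, 113·113296²=1450466148608, difference 1.
n=2: (1204353,113296)∘(1204353,113296) = (1204353·1204353+113·113296·113296, 1204353·113296+113296·1204353) = (2900932297217,272896754976)

1204353 113296
2900932297217 272896754976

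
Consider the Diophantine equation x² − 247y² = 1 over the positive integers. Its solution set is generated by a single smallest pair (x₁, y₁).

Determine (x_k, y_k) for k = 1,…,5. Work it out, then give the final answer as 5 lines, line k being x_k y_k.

85292 5427
14549450527 925759368
2481903468612476 157919736025485
423373021275241155457 26938580249245573872
72220663458733833793864412 4595290773079387237355763

[15; 1,2,1,1,9,1,9,1,1,2,1,30] for √247; ℓ=12 ⇒ convergent index 11
i=0: a=15 ⇒ p=15, q=1
i=1: a=1 ⇒ p=16, q=1
i=2: a=2 ⇒ p=47, q=3
i=3: a=1 ⇒ p=63, q=4
i=4: a=1 ⇒ p=110, q=7
…
i=7: a=9 ⇒ p=11520, q=733
i=8: a=1 ⇒ p=12683, q=807
i=9: a=1 ⇒ p=24203, q=1540
i=10: a=2 ⇒ p=61089, q=3887
i=11: a=1 ⇒ p=85292, q=5427
fundamental: x₁=85292, y₁=5427  (since 7274725264 − 247·29452329 = 1)
(85292+5427√247)^2 = 14549450527 + 925759368√247
(85292+5427√247)^3 = 2481903468612476 + 157919736025485√247
(85292+5427√247)^4 = 423373021275241155457 + 26938580249245573872√247
(85292+5427√247)^5 = 72220663458733833793864412 + 4595290773079387237355763√247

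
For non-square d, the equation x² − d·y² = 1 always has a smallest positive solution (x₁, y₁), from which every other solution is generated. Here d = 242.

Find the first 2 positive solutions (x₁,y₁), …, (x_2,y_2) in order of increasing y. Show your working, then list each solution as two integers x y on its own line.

[15; 1,1,3,1,14,1,3,1,1,30] for √242; ℓ=10 ⇒ convergent index 9
a_0=15:  p_0=15·1+0=15,  q_0=15·0+1=1
a_1=1:  p_1=1·15+1=16,  q_1=1·1+0=1
a_2=1:  p_2=1·16+15=31,  q_2=1·1+1=2
…
a_6=1:  p_6=1·2069+140=2209,  q_6=1·133+9=142
a_7=3:  p_7=3·2209+2069=8696,  q_7=3·142+133=559
a_8=1:  p_8=1·8696+2209=10905,  q_8=1·559+142=701
a_9=1:  p_9=1·10905+8696=19601,  q_9=1·701+559=1260
→ (19601, 1260).  Check: 19601²=384199201, 242·1260²=384199200, difference 1.
(19601+1260√242)^2 = 768398401 + 49394520√242

19601 1260
768398401 49394520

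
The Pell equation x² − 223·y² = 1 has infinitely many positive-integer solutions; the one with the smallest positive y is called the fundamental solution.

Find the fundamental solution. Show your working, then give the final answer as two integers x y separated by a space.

√223 = [14; 1,13,1,28, …], period ℓ=4 (even) → k=3
k=0  a_k=14  p_k/q_k = 14/1
…
k=2  a_k=13  p_k/q_k = 209/14
k=3  a_k=1  p_k/q_k = 224/15
fundamental: x₁=224, y₁=15  (since 50176 − 223·225 = 1)

224 15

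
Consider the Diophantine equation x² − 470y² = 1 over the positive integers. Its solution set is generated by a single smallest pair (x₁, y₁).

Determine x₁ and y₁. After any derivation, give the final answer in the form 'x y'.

1691 78

√470 → a₀=21, period (1,2,8,2,1,42); ℓ=6 even so k=5
k=0  a_k=21  p_k/q_k = 21/1
…
k=3  a_k=8  p_k/q_k = 542/25
k=4  a_k=2  p_k/q_k = 1149/53
k=5  a_k=1  p_k/q_k = 1691/78
fundamental: x₁=1691, y₁=78  (since 2859481 − 470·6084 = 1)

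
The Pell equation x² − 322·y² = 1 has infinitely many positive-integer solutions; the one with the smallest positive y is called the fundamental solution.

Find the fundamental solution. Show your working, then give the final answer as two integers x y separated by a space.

323 18

√322 = [17; 1,16,1,34, …], period ℓ=4 (even) → k=3
k=0  a_k=17  p_k/q_k = 17/1
…
k=2  a_k=16  p_k/q_k = 305/17
k=3  a_k=1  p_k/q_k = 323/18
fundamental: x₁=323, y₁=18  (since 104329 − 322·324 = 1)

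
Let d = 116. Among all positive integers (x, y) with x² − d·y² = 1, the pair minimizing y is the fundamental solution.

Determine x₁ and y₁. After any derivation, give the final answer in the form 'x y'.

9801 910

[10; 1,3,2,1,4,1,2,3,1,20] for √116; ℓ=10 ⇒ convergent index 9
k=0  a_k=10  p_k/q_k = 10/1
…
k=2  a_k=3  p_k/q_k = 43/4
…
k=5  a_k=4  p_k/q_k = 657/61
k=6  a_k=1  p_k/q_k = 797/74
…
k=8  a_k=3  p_k/q_k = 7550/701
k=9  a_k=1  p_k/q_k = 9801/910
→ (9801, 910).  Check: 9801²=96059601, 116·910²=96059600, difference 1.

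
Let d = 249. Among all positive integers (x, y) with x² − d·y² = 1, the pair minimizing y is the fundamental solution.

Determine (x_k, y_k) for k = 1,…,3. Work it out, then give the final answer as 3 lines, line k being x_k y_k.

8553815 542076
146335502108449 9273635639880
2503453625935556812055 158649927281879742324

d=249: √d = [15; 1,3,1,1,5,…,3,1,30] (ℓ=16, even), read p_15/q_15
i=0: a=15 ⇒ p=15, q=1
i=1: a=1 ⇒ p=16, q=1
i=2: a=3 ⇒ p=63, q=4
…
i=9: a=3 ⇒ p=113835, q=7214
i=10: a=1 ⇒ p=150586, q=9543
…
i=12: a=1 ⇒ p=1017351, q=64472
i=13: a=1 ⇒ p=1884116, q=119401
i=14: a=3 ⇒ p=6669699, q=422675
i=15: a=1 ⇒ p=8553815, q=542076
(x₁, y₁) = (8553815, 542076);  8553815² − 249·542076² = 1 ✓
k=2:  x_2 = 8553815·8553815+249·542076·542076 = 146335502108449,  y_2 = 8553815·542076+542076·8553815 = 9273635639880
k=3:  x_3 = 8553815·146335502108449+249·542076·9273635639880 = 2503453625935556812055,  y_3 = 8553815·9273635639880+542076·146335502108449 = 158649927281879742324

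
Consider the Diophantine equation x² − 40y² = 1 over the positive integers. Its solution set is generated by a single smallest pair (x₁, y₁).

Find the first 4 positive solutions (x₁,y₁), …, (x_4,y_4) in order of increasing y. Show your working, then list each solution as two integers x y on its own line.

19 3
721 114
27379 4329
1039681 164388

d=40: √d = [6; 3,12] (ℓ=2, even), read p_1/q_1
k=0  a_k=6  p_k/q_k = 6/1
k=1  a_k=3  p_k/q_k = 19/3
fundamental: x₁=19, y₁=3  (since 361 − 40·9 = 1)
(x_2, y_2) = (19·19 + 40·3·3, 19·3 + 3·19) = (721, 114)
(x_3, y_3) = (19·721 + 40·3·114, 19·114 + 3·721) = (27379, 4329)
(x_4, y_4) = (19·27379 + 40·3·4329, 19·4329 + 3·27379) = (1039681, 164388)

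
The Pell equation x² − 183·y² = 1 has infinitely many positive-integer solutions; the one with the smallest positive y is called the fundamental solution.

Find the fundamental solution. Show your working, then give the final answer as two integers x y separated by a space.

487 36

√183 → a₀=13, period (1,1,8,1,1,26); ℓ=6 even so k=5
step 0: (13, 1)  from 13·(1,0) + (0,1)
step 1: (14, 1)  from 1·(13,1) + (1,0)
step 2: (27, 2)  from 1·(14,1) + (13,1)
…
step 4: (257, 19)  from 1·(230,17) + (27,2)
step 5: (487, 36)  from 1·(257,19) + (230,17)
(x₁, y₁) = (487, 36);  487² − 183·36² = 1 ✓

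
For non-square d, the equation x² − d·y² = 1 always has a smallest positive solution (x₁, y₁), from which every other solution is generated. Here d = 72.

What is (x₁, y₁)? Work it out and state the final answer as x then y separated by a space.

[8; 2,16] for √72; ℓ=2 ⇒ convergent index 1
step 0: (8, 1)  from 8·(1,0) + (0,1)
step 1: (17, 2)  from 2·(8,1) + (1,0)
(x₁, y₁) = (17, 2);  17² − 72·2² = 1 ✓

17 2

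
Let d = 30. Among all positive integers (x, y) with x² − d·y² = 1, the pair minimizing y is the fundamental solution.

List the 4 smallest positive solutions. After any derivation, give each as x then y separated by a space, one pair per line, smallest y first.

11 2
241 44
5291 966
116161 21208

d=30: √d = [5; 2,10] (ℓ=2, even), read p_1/q_1
i=0: a=5 ⇒ p=5, q=1
i=1: a=2 ⇒ p=11, q=2
→ (11, 2).  Check: 11²=121, 30·2²=120, difference 1.
(x_2, y_2) = (11·11 + 30·2·2, 11·2 + 2·11) = (241, 44)
(x_3, y_3) = (11·241 + 30·2·44, 11·44 + 2·241) = (5291, 966)
(x_4, y_4) = (11·5291 + 30·2·966, 11·966 + 2·5291) = (116161, 21208)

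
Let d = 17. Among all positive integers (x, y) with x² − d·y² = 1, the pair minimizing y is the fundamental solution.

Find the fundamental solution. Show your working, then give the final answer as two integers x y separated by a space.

33 8

√17 = [4; 8, …], period ℓ=1 (odd) → k=1
a_0=4:  p_0=4·1+0=4,  q_0=4·0+1=1
a_1=8:  p_1=8·4+1=33,  q_1=8·1+0=8
→ (33, 8).  Check: 33²=1089, 17·8²=1088, difference 1.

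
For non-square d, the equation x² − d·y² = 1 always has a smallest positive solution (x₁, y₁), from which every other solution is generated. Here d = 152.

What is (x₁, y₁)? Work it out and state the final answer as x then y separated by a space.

[12; 3,24] for √152; ℓ=2 ⇒ convergent index 1
i=0: a=12 ⇒ p=12, q=1
i=1: a=3 ⇒ p=37, q=3
(x₁, y₁) = (37, 3);  37² − 152·3² = 1 ✓

37 3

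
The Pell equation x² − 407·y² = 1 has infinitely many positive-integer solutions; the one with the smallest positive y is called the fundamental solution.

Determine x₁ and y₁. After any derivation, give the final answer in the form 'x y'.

2663 132

d=407: √d = [20; 5,1,2,1,5,40] (ℓ=6, even), read p_5/q_5
i=0: a=20 ⇒ p=20, q=1
i=1: a=5 ⇒ p=101, q=5
…
i=3: a=2 ⇒ p=343, q=17
i=4: a=1 ⇒ p=464, q=23
i=5: a=5 ⇒ p=2663, q=132
fundamental: x₁=2663, y₁=132  (since 7091569 − 407·17424 = 1)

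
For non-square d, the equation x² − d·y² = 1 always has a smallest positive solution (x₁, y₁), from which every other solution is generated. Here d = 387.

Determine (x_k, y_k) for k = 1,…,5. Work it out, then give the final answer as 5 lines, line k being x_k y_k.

√387 = [19; 1,2,19,2,1,38, …], period ℓ=6 (even) → k=5
a_0=19:  p_0=19·1+0=19,  q_0=19·0+1=1
…
a_2=2:  p_2=2·20+19=59,  q_2=2·1+1=3
a_3=19:  p_3=19·59+20=1141,  q_3=19·3+1=58
a_4=2:  p_4=2·1141+59=2341,  q_4=2·58+3=119
a_5=1:  p_5=1·2341+1141=3482,  q_5=1·119+58=177
fundamental: x₁=3482, y₁=177  (since 12124324 − 387·31329 = 1)
n=2: (3482,177)∘(3482,177) = (3482·3482+387·177·177, 3482·177+177·3482) = (24248647,1232628)
n=3: (24248647,1232628)∘(3482,177) = (3482·24248647+387·177·1232628, 3482·1232628+177·24248647) = (168867574226,8584021215)
n=4: (168867574226,8584021215)∘(3482,177) = (3482·168867574226+387·177·8584021215, 3482·8584021215+177·168867574226) = (1175993762661217,59779122508632)
n=5: (1175993762661217,59779122508632)∘(3482,177) = (3482·1175993762661217+387·177·59779122508632, 3482·59779122508632+177·1175993762661217) = (8189620394305140962,416301800566092033)

3482 177
24248647 1232628
168867574226 8584021215
1175993762661217 59779122508632
8189620394305140962 416301800566092033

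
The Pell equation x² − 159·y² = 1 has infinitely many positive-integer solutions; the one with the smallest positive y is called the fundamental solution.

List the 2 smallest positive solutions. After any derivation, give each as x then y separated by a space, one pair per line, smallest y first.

1324 105
3505951 278040

d=159: √d = [12; 1,1,1,1,3,1,1,1,1,24] (ℓ=10, even), read p_9/q_9
k=0  a_k=12  p_k/q_k = 12/1
k=1  a_k=1  p_k/q_k = 13/1
k=2  a_k=1  p_k/q_k = 25/2
k=3  a_k=1  p_k/q_k = 38/3
…
k=5  a_k=3  p_k/q_k = 227/18
k=6  a_k=1  p_k/q_k = 290/23
k=7  a_k=1  p_k/q_k = 517/41
k=8  a_k=1  p_k/q_k = 807/64
k=9  a_k=1  p_k/q_k = 1324/105
fundamental: x₁=1324, y₁=105  (since 1752976 − 159·11025 = 1)
(x_2, y_2) = (1324·1324 + 159·105·105, 1324·105 + 105·1324) = (3505951, 278040)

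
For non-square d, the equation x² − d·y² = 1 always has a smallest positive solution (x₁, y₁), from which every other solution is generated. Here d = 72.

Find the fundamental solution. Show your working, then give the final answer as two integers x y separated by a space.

[8; 2,16] for √72; ℓ=2 ⇒ convergent index 1
k=0  a_k=8  p_k/q_k = 8/1
k=1  a_k=2  p_k/q_k = 17/2
→ (17, 2).  Check: 17²=289, 72·2²=288, difference 1.

17 2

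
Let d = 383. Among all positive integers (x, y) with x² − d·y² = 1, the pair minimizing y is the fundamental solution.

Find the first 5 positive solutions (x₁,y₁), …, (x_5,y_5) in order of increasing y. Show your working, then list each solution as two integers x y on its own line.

18768 959
704475647 35997024
26443197867024 1351184291905
992571874432137217 50718053544949056
37257177852241504710288 1903752856512023474111

d=383: √d = [19; 1,1,3,19,3,1,1,38] (ℓ=8, even), read p_7/q_7
step 0: (19, 1)  from 19·(1,0) + (0,1)
…
step 6: (10705, 547)  from 1·(8063,412) + (2642,135)
step 7: (18768, 959)  from 1·(10705,547) + (8063,412)
→ (18768, 959).  Check: 18768²=352237824, 383·959²=352237823, difference 1.
k=2:  x_2 = 18768·18768+383·959·959 = 704475647,  y_2 = 18768·959+959·18768 = 35997024
k=3:  x_3 = 18768·704475647+383·959·35997024 = 26443197867024,  y_3 = 18768·35997024+959·704475647 = 1351184291905
k=4:  x_4 = 18768·26443197867024+383·959·1351184291905 = 992571874432137217,  y_4 = 18768·1351184291905+959·26443197867024 = 50718053544949056
k=5:  x_5 = 18768·992571874432137217+383·959·50718053544949056 = 37257177852241504710288,  y_5 = 18768·50718053544949056+959·992571874432137217 = 1903752856512023474111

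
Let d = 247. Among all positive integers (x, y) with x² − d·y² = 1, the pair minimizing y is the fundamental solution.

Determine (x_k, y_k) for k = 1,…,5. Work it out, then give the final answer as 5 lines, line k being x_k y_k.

d=247: √d = [15; 1,2,1,1,9,1,9,1,1,2,1,30] (ℓ=12, even), read p_11/q_11
step 0: (15, 1)  from 15·(1,0) + (0,1)
…
step 2: (47, 3)  from 2·(16,1) + (15,1)
…
step 4: (110, 7)  from 1·(63,4) + (47,3)
step 5: (1053, 67)  from 9·(110,7) + (63,4)
…
step 8: (12683, 807)  from 1·(11520,733) + (1163,74)
step 9: (24203, 1540)  from 1·(12683,807) + (11520,733)
step 10: (61089, 3887)  from 2·(24203,1540) + (12683,807)
step 11: (85292, 5427)  from 1·(61089,3887) + (24203,1540)
(x₁, y₁) = (85292, 5427);  85292² − 247·5427² = 1 ✓
(x_2, y_2) = (85292·85292 + 247·5427·5427, 85292·5427 + 5427·85292) = (14549450527, 925759368)
(x_3, y_3) = (85292·14549450527 + 247·5427·925759368, 85292·925759368 + 5427·14549450527) = (2481903468612476, 157919736025485)
(x_4, y_4) = (85292·2481903468612476 + 247·5427·157919736025485, 85292·157919736025485 + 5427·2481903468612476) = (423373021275241155457, 26938580249245573872)
(x_5, y_5) = (85292·423373021275241155457 + 247·5427·26938580249245573872, 85292·26938580249245573872 + 5427·423373021275241155457) = (72220663458733833793864412, 4595290773079387237355763)

85292 5427
14549450527 925759368
2481903468612476 157919736025485
423373021275241155457 26938580249245573872
72220663458733833793864412 4595290773079387237355763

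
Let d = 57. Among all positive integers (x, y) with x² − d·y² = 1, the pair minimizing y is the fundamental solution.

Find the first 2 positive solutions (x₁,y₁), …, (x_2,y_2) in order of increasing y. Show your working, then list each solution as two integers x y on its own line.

151 20
45601 6040

√57 = [7; 1,1,4,1,1,14, …], period ℓ=6 (even) → k=5
step 0: (7, 1)  from 7·(1,0) + (0,1)
step 1: (8, 1)  from 1·(7,1) + (1,0)
step 2: (15, 2)  from 1·(8,1) + (7,1)
step 3: (68, 9)  from 4·(15,2) + (8,1)
step 4: (83, 11)  from 1·(68,9) + (15,2)
step 5: (151, 20)  from 1·(83,11) + (68,9)
→ (151, 20).  Check: 151²=22801, 57·20²=22800, difference 1.
(x_2, y_2) = (151·151 + 57·20·20, 151·20 + 20·151) = (45601, 6040)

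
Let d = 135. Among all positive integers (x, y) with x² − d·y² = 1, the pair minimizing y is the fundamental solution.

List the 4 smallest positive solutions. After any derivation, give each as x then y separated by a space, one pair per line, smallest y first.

244 21
119071 10248
58106404 5001003
28355806081 2440479216

[11; 1,1,1,1,1,1,1,22] for √135; ℓ=8 ⇒ convergent index 7
i=0: a=11 ⇒ p=11, q=1
i=1: a=1 ⇒ p=12, q=1
…
i=5: a=1 ⇒ p=93, q=8
i=6: a=1 ⇒ p=151, q=13
i=7: a=1 ⇒ p=244, q=21
→ (244, 21).  Check: 244²=59536, 135·21²=59535, difference 1.
(244+21√135)^2 = 119071 + 10248√135
(244+21√135)^3 = 58106404 + 5001003√135
(244+21√135)^4 = 28355806081 + 2440479216√135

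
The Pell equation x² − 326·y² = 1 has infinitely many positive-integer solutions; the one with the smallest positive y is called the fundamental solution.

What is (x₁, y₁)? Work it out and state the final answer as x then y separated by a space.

325 18

√326 → a₀=18, period (18,36); ℓ=2 even so k=1
k=0  a_k=18  p_k/q_k = 18/1
k=1  a_k=18  p_k/q_k = 325/18
→ (325, 18).  Check: 325²=105625, 326·18²=105624, difference 1.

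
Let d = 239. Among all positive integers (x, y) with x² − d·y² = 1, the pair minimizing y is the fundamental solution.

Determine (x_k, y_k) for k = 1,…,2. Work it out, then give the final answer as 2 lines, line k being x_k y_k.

6195120 400729
76759023628799 4965128484960

d=239: √d = [15; 2,5,1,2,4,15,4,2,1,5,2,30] (ℓ=12, even), read p_11/q_11
a_0=15:  p_0=15·1+0=15,  q_0=15·0+1=1
…
a_2=5:  p_2=5·31+15=170,  q_2=5·2+1=11
…
a_4=2:  p_4=2·201+170=572,  q_4=2·13+11=37
a_5=4:  p_5=4·572+201=2489,  q_5=4·37+13=161
…
a_7=4:  p_7=4·37907+2489=154117,  q_7=4·2452+161=9969
…
a_9=1:  p_9=1·346141+154117=500258,  q_9=1·22390+9969=32359
a_10=5:  p_10=5·500258+346141=2847431,  q_10=5·32359+22390=184185
a_11=2:  p_11=2·2847431+500258=6195120,  q_11=2·184185+32359=400729
fundamental: x₁=6195120, y₁=400729  (since 38379511814400 − 239·160583731441 = 1)
n=2: (6195120,400729)∘(6195120,400729) = (6195120·6195120+239·400729·400729, 6195120·400729+400729·6195120) = (76759023628799,4965128484960)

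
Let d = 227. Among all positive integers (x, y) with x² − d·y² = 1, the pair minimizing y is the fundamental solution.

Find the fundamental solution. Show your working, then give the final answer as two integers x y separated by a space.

226 15

√227 = [15; 15,30, …], period ℓ=2 (even) → k=1
a_0=15:  p_0=15·1+0=15,  q_0=15·0+1=1
a_1=15:  p_1=15·15+1=226,  q_1=15·1+0=15
→ (226, 15).  Check: 226²=51076, 227·15²=51075, difference 1.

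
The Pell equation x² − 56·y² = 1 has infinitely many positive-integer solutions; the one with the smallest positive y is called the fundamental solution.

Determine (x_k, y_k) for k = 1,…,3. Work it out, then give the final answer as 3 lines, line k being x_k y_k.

√56 = [7; 2,14, …], period ℓ=2 (even) → k=1
i=0: a=7 ⇒ p=7, q=1
i=1: a=2 ⇒ p=15, q=2
fundamental: x₁=15, y₁=2  (since 225 − 56·4 = 1)
(x_2, y_2) = (15·15 + 56·2·2, 15·2 + 2·15) = (449, 60)
(x_3, y_3) = (15·449 + 56·2·60, 15·60 + 2·449) = (13455, 1798)

15 2
449 60
13455 1798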